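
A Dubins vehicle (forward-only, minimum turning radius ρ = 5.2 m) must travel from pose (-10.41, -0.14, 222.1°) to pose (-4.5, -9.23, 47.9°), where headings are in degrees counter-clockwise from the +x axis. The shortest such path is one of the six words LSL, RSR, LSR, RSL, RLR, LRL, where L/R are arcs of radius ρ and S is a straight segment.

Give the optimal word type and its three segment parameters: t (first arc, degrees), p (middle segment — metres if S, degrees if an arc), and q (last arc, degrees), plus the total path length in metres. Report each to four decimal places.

LSL: t = 8.4859°, p = 2.2593 m, q = 177.3141°, L = 19.1220 m

Let ψ = atan2(Δy, Δx) = atan2(-9.09, 5.91) = -56.9695° be the start→goal bearing.
Normalize: d = |goal − start| / ρ = 10.842334/5.2 = 2.085064, α = (θ_start − ψ) mod 360° = 279.0695° = 4.870681 rad, β = (θ_goal − ψ) mod 360° = 104.8695° = 1.830318 rad.
Common terms: sin α = -0.987498, cos α = 0.157632, sin β = 0.966513, cos β = -0.256618, cos(α−β) = -0.994881, d² = 4.347493. Work in radians in the unit-radius frame; every candidate has L = ρ·(t + p + q).
LSL: p² = 2 + d² − 2cos(α−β) + 2d(sin α − sin β) = 0.188778; p = √p² = 0.434486; φ = atan2(cos β − cos α, d + sin α − sin β) = -1.264396 rad; t = (φ − α) mod 2π = 0.148108 rad, q = (β − φ) mod 2π = 3.094714 rad → L = 5.2·(0.148108 + 0.434486 + 3.094714) = 5.2·3.677308 = 19.122002 m
RSR: p² = 2 + d² − 2cos(α−β) + 2d(sin β − sin α) = 16.485730; p = √p² = 4.060262; φ = atan2(cos α − cos β, d − sin α + sin β) = 0.102203 rad; t = (α − φ) mod 2π = 4.768478 rad, q = (φ − β) mod 2π = 4.555071 rad → L = 5.2·(4.768478 + 4.060262 + 4.555071) = 5.2·13.383811 = 69.595818 m
LSR: p² = d² − 2 + 2cos(α−β) + 2d(sin α + sin β) = 0.270221; p = √p² = 0.519828; φ = atan2(−cos α − cos β, d + sin α + sin β) − atan2(−2, p) = 1.364429 rad; t = (φ − α) mod 2π = 2.776933 rad, q = (φ − β) mod 2π = 5.817296 rad → L = 5.2·(2.776933 + 0.519828 + 5.817296) = 5.2·9.114057 = 47.393094 m
RSL: p² = d² − 2 + 2cos(α−β) − 2d(sin α + sin β) = 0.445241; p = √p² = 0.667264; φ = atan2(cos α + cos β, d − sin α − sin β) − atan2(2, p) = -1.295743 rad; t = (α − φ) mod 2π = 6.166425 rad, q = (β − φ) mod 2π = 3.126061 rad → L = 5.2·(6.166425 + 0.667264 + 3.126061) = 5.2·9.959750 = 51.790698 m
RLR: c = (6 − d² + 2cos(α−β) + 2d(sin α − sin β))/8 = -1.060716, |c| > 1 → infeasible
LRL: c = (6 − d² + 2cos(α−β) − 2d(sin α − sin β))/8 = 0.976403; p = 2π − arccos c = 6.065513 rad; φ = atan2(cos β − cos α, d + sin α − sin β) = -1.264396 rad; t = (φ − α + p/2) mod 2π = 3.180864 rad, q = (β − α − t + p) mod 2π = 6.127470 rad → L = 5.2·(3.180864 + 6.065513 + 6.127470) = 5.2·15.373847 = 79.944005 m
Shortest: LSL with L = 19.122002 m ≈ 19.1220 m
Convert LSL to answer units (arcs ×180/π): t = 0.148108·180/π = 8.4859°, p = ρ·p = 5.2·0.434486 = 2.2593 m, q = 3.094714·180/π = 177.3141°, L = 19.1220 m.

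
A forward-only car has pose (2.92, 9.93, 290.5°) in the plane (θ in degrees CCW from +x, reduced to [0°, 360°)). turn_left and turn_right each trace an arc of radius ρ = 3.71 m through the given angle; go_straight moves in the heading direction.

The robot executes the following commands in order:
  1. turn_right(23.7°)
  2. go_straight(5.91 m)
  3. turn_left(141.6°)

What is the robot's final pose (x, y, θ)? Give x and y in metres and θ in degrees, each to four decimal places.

set_pose: (x, y, θ) = (2.9200, 9.9300, 290.5000°), ρ = 3.71
turn_right(23.7°): centre at ρ to the right, rotate −23.7° → (3.1492, 8.4236, 266.8000°)
go_straight(5.91): x += 5.91·cos θ, y += 5.91·sin θ → (2.8193, 2.5228, 266.8000°)
turn_left(141.6°): centre at ρ to the left, rotate +141.6° → (9.2978, -0.1474, 408.4000° ≡ 48.4000°)

(9.2978, -0.1474, 48.4000°)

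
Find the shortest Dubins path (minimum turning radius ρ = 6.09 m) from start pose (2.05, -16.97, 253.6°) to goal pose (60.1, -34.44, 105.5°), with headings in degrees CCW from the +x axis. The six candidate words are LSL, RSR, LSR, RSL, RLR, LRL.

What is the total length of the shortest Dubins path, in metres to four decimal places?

72.0136 m

Let ψ = atan2(Δy, Δx) = atan2(-17.47, 58.05) = -16.7490° be the start→goal bearing.
Normalize: d = |goal − start| / ρ = 60.621806/6.09 = 9.954320, α = (θ_start − ψ) mod 360° = 270.3490° = 4.718481 rad, β = (θ_goal − ψ) mod 360° = 122.2490° = 2.133648 rad.
Common terms: sin α = -0.999981, cos α = 0.006092, sin β = 0.845737, cos β = -0.533600, cos(α−β) = -0.848972, d² = 99.088479. Work in radians in the unit-radius frame; every candidate has L = ρ·(t + p + q).
LSL: p² = 2 + d² − 2cos(α−β) + 2d(sin α − sin β) = 66.040683; p = √p² = 8.126542; φ = atan2(cos β − cos α, d + sin α − sin β) = -0.066460 rad; t = (φ − α) mod 2π = 1.498245 rad, q = (β − φ) mod 2π = 2.200108 rad → L = 6.09·(1.498245 + 8.126542 + 2.200108) = 6.09·11.824895 = 72.013608 m
RSR: p² = 2 + d² − 2cos(α−β) + 2d(sin β − sin α) = 139.532161; p = √p² = 11.812373; φ = atan2(cos α − cos β, d − sin α + sin β) = 0.045705 rad; t = (α − φ) mod 2π = 4.672776 rad, q = (φ − β) mod 2π = 4.195242 rad → L = 6.09·(4.672776 + 11.812373 + 4.195242) = 6.09·20.680391 = 125.943582 m
LSR: p² = d² − 2 + 2cos(α−β) + 2d(sin α + sin β) = 92.319734; p = √p² = 9.608316; φ = atan2(−cos α − cos β, d + sin α + sin β) − atan2(−2, p) = 0.258998 rad; t = (φ − α) mod 2π = 1.823702 rad, q = (φ − β) mod 2π = 4.408535 rad → L = 6.09·(1.823702 + 9.608316 + 4.408535) = 6.09·15.840553 = 96.468967 m
RSL: p² = d² − 2 + 2cos(α−β) − 2d(sin α + sin β) = 98.461336; p = √p² = 9.922769; φ = atan2(cos α + cos β, d − sin α − sin β) − atan2(2, p) = -0.251029 rad; t = (α − φ) mod 2π = 4.969510 rad, q = (β − φ) mod 2π = 2.384677 rad → L = 6.09·(4.969510 + 9.922769 + 2.384677) = 6.09·17.276955 = 105.216658 m
RLR: c = (6 − d² + 2cos(α−β) + 2d(sin α − sin β))/8 = -16.441520, |c| > 1 → infeasible
LRL: c = (6 − d² + 2cos(α−β) − 2d(sin α − sin β))/8 = -7.255085, |c| > 1 → infeasible
Shortest: LSL with L = 72.013608 m ≈ 72.0136 m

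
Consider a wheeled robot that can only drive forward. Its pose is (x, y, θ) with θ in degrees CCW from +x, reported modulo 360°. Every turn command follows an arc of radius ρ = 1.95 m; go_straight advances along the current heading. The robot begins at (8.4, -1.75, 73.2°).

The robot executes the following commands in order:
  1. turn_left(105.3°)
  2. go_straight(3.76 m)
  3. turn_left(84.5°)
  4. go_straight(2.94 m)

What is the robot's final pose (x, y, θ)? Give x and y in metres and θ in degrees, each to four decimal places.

set_pose: (x, y, θ) = (8.4000, -1.7500, 73.2000°), ρ = 1.95
turn_left(105.3°): centre at ρ to the left, rotate +105.3° → (6.5843, 0.7629, 178.5000°)
go_straight(3.76): x += 3.76·cos θ, y += 3.76·sin θ → (2.8256, 0.8614, 178.5000°)
turn_left(84.5°): centre at ρ to the left, rotate +84.5° → (0.8391, -0.8503, 263.0000°)
go_straight(2.94): x += 2.94·cos θ, y += 2.94·sin θ → (0.4808, -3.7684, 263.0000°)

(0.4808, -3.7684, 263.0000°)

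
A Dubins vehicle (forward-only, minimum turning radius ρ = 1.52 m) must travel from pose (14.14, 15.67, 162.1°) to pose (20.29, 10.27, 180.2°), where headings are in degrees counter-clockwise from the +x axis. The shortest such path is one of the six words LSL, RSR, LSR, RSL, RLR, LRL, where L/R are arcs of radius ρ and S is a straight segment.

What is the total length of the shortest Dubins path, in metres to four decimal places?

Let ψ = atan2(Δy, Δx) = atan2(-5.40, 6.15) = -41.2847° be the start→goal bearing.
Normalize: d = |goal − start| / ρ = 8.184284/1.52 = 5.384397, α = (θ_start − ψ) mod 360° = 203.3847° = 3.549733 rad, β = (θ_goal − ψ) mod 360° = 221.4847° = 3.865637 rad.
Common terms: sin α = -0.396903, cos α = -0.917861, sin β = -0.662420, cos β = -0.749133, cos(α−β) = 0.950516, d² = 28.991733. Work in radians in the unit-radius frame; every candidate has L = ρ·(t + p + q).
LSL: p² = 2 + d² − 2cos(α−β) + 2d(sin α − sin β) = 31.950002; p = √p² = 5.652433; φ = atan2(cos β − cos α, d + sin α − sin β) = 0.029855 rad; t = (φ − α) mod 2π = 2.763307 rad, q = (β − φ) mod 2π = 3.835782 rad → L = 1.52·(2.763307 + 5.652433 + 3.835782) = 1.52·12.251523 = 18.622315 m
RSR: p² = 2 + d² − 2cos(α−β) + 2d(sin β − sin α) = 26.231402; p = √p² = 5.121660; φ = atan2(cos α − cos β, d − sin α + sin β) = -0.032950 rad; t = (α − φ) mod 2π = 3.582683 rad, q = (φ − β) mod 2π = 2.384598 rad → L = 1.52·(3.582683 + 5.121660 + 2.384598) = 1.52·11.088941 = 16.855190 m
LSR: p² = d² − 2 + 2cos(α−β) + 2d(sin α + sin β) = 17.485131; p = √p² = 4.181523; φ = atan2(−cos α − cos β, d + sin α + sin β) − atan2(−2, p) = 0.814012 rad; t = (φ − α) mod 2π = 3.547465 rad, q = (φ − β) mod 2π = 3.231560 rad → L = 1.52·(3.547465 + 4.181523 + 3.231560) = 1.52·10.960547 = 16.660032 m
RSL: p² = d² − 2 + 2cos(α−β) − 2d(sin α + sin β) = 40.300398; p = √p² = 6.348259; φ = atan2(cos α + cos β, d − sin α − sin β) − atan2(2, p) = -0.558354 rad; t = (α − φ) mod 2π = 4.108087 rad, q = (β − φ) mod 2π = 4.423991 rad → L = 1.52·(4.108087 + 6.348259 + 4.423991) = 1.52·14.880338 = 22.618113 m
RLR: c = (6 − d² + 2cos(α−β) + 2d(sin α − sin β))/8 = -2.278925, |c| > 1 → infeasible
LRL: c = (6 − d² + 2cos(α−β) − 2d(sin α − sin β))/8 = -2.993750, |c| > 1 → infeasible
Shortest: LSR with L = 16.660032 m ≈ 16.6600 m

16.6600 m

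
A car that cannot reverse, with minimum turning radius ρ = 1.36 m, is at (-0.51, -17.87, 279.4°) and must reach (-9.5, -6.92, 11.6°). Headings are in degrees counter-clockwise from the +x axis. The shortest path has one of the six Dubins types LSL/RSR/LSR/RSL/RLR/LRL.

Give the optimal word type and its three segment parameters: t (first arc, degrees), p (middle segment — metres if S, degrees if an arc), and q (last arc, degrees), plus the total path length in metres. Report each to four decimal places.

RSR: t = 152.5492°, p = 12.2968 m, q = 115.2508°, L = 18.6534 m

Let ψ = atan2(Δy, Δx) = atan2(10.95, -8.99) = 129.3862° be the start→goal bearing.
Normalize: d = |goal − start| / ρ = 14.167660/1.36 = 10.417397, α = (θ_start − ψ) mod 360° = 150.0138° = 2.618236 rad, β = (θ_goal − ψ) mod 360° = 242.2138° = 4.227429 rad.
Common terms: sin α = 0.499791, cos α = -0.866146, sin β = -0.884694, cos β = -0.466173, cos(α−β) = -0.038388, d² = 108.522167. Work in radians in the unit-radius frame; every candidate has L = ρ·(t + p + q).
LSL: p² = 2 + d² − 2cos(α−β) + 2d(sin α − sin β) = 139.444390; p = √p² = 11.808657; φ = atan2(cos β − cos α, d + sin α − sin β) = 0.033878 rad; t = (φ − α) mod 2π = 3.698827 rad, q = (β − φ) mod 2π = 4.193551 rad → L = 1.36·(3.698827 + 11.808657 + 4.193551) = 1.36·19.701036 = 26.793409 m
RSR: p² = 2 + d² − 2cos(α−β) + 2d(sin β − sin α) = 81.753496; p = √p² = 9.041764; φ = atan2(cos α − cos β, d − sin α + sin β) = -0.044251 rad; t = (α − φ) mod 2π = 2.662486 rad, q = (φ − β) mod 2π = 2.011506 rad → L = 1.36·(2.662486 + 9.041764 + 2.011506) = 1.36·13.715756 = 18.653428 m
LSR: p² = d² − 2 + 2cos(α−β) + 2d(sin α + sin β) = 98.426016; p = √p² = 9.920989; φ = atan2(−cos α − cos β, d + sin α + sin β) − atan2(−2, p) = 0.330954 rad; t = (φ − α) mod 2π = 3.995904 rad, q = (φ − β) mod 2π = 2.386711 rad → L = 1.36·(3.995904 + 9.920989 + 2.386711) = 1.36·16.303604 = 22.172901 m
RSL: p² = d² − 2 + 2cos(α−β) − 2d(sin α + sin β) = 114.464766; p = √p² = 10.698821; φ = atan2(cos α + cos β, d − sin α − sin β) − atan2(2, p) = -0.307520 rad; t = (α − φ) mod 2π = 2.925756 rad, q = (β − φ) mod 2π = 4.534950 rad → L = 1.36·(2.925756 + 10.698821 + 4.534950) = 1.36·18.159526 = 24.696956 m
RLR: c = (6 − d² + 2cos(α−β) + 2d(sin α − sin β))/8 = -9.219187, |c| > 1 → infeasible
LRL: c = (6 − d² + 2cos(α−β) − 2d(sin α − sin β))/8 = -16.430549, |c| > 1 → infeasible
Shortest: RSR with L = 18.653428 m ≈ 18.6534 m
Convert RSR to answer units (arcs ×180/π): t = 2.662486·180/π = 152.5492°, p = ρ·p = 1.36·9.041764 = 12.2968 m, q = 2.011506·180/π = 115.2508°, L = 18.6534 m.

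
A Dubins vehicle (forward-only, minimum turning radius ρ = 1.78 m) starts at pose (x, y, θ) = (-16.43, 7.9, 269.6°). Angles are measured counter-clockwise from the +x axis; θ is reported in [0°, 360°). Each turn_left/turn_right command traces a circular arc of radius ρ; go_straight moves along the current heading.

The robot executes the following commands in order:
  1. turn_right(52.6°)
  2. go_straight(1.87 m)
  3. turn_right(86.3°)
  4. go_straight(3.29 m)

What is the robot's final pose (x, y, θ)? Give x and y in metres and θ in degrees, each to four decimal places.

(-23.1983, 8.1206, 130.7000°)

set_pose: (x, y, θ) = (-16.4300, 7.9000, 269.6000°), ρ = 1.78
turn_right(52.6°): centre at ρ to the right, rotate −52.6° → (-17.1387, 6.4909, 217.0000°)
go_straight(1.87): x += 1.87·cos θ, y += 1.87·sin θ → (-18.6322, 5.3655, 217.0000°)
turn_right(86.3°): centre at ρ to the right, rotate −86.3° → (-21.0529, 5.6263, 130.7000°)
go_straight(3.29): x += 3.29·cos θ, y += 3.29·sin θ → (-23.1983, 8.1206, 130.7000°)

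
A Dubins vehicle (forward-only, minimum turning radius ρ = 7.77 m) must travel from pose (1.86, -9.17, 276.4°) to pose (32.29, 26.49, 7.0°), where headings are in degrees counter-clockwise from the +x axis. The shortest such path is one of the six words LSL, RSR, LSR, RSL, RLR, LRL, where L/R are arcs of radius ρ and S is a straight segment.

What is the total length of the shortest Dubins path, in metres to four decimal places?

63.0126 m

Let ψ = atan2(Δy, Δx) = atan2(35.66, 30.43) = 49.5246° be the start→goal bearing.
Normalize: d = |goal − start| / ρ = 46.878785/7.77 = 6.033306, α = (θ_start − ψ) mod 360° = 226.8754° = 3.959722 rad, β = (θ_goal − ψ) mod 360° = 317.4754° = 5.540990 rad.
Common terms: sin α = -0.729868, cos α = -0.683588, sin β = -0.675907, cos β = 0.736987, cos(α−β) = -0.010472, d² = 36.400778. Work in radians in the unit-radius frame; every candidate has L = ρ·(t + p + q).
LSL: p² = 2 + d² − 2cos(α−β) + 2d(sin α − sin β) = 37.770594; p = √p² = 6.145779; φ = atan2(cos β − cos α, d + sin α − sin β) = 0.233256 rad; t = (φ − α) mod 2π = 2.556719 rad, q = (β − φ) mod 2π = 5.307734 rad → L = 7.77·(2.556719 + 6.145779 + 5.307734) = 7.77·14.010232 = 108.859504 m
RSR: p² = 2 + d² − 2cos(α−β) + 2d(sin β − sin α) = 39.072848; p = √p² = 6.250828; φ = atan2(cos α − cos β, d − sin α + sin β) = -0.229265 rad; t = (α − φ) mod 2π = 4.188987 rad, q = (φ − β) mod 2π = 0.512930 rad → L = 7.77·(4.188987 + 6.250828 + 0.512930) = 7.77·10.952745 = 85.102827 m
LSR: p² = d² − 2 + 2cos(α−β) + 2d(sin α + sin β) = 17.416886; p = √p² = 4.173354; φ = atan2(−cos α − cos β, d + sin α + sin β) − atan2(−2, p) = 0.435356 rad; t = (φ − α) mod 2π = 2.758819 rad, q = (φ − β) mod 2π = 1.177551 rad → L = 7.77·(2.758819 + 4.173354 + 1.177551) = 7.77·8.109724 = 63.012557 m
RSL: p² = d² − 2 + 2cos(α−β) − 2d(sin α + sin β) = 51.342782; p = √p² = 7.165388; φ = atan2(cos α + cos β, d − sin α − sin β) − atan2(2, p) = -0.265014 rad; t = (α − φ) mod 2π = 4.224736 rad, q = (β − φ) mod 2π = 5.806004 rad → L = 7.77·(4.224736 + 7.165388 + 5.806004) = 7.77·17.196128 = 133.613915 m
RLR: c = (6 − d² + 2cos(α−β) + 2d(sin α − sin β))/8 = -3.884106, |c| > 1 → infeasible
LRL: c = (6 − d² + 2cos(α−β) − 2d(sin α − sin β))/8 = -3.721324, |c| > 1 → infeasible
Shortest: LSR with L = 63.012557 m ≈ 63.0126 m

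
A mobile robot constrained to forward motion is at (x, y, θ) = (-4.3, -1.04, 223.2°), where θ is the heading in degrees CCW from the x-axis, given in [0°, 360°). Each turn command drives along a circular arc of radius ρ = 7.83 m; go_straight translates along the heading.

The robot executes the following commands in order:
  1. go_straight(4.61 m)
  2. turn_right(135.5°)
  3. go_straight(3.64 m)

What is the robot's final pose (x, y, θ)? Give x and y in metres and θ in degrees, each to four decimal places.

(-20.6982, 5.4634, 87.7000°)

set_pose: (x, y, θ) = (-4.3000, -1.0400, 223.2000°), ρ = 7.83
go_straight(4.61): x += 4.61·cos θ, y += 4.61·sin θ → (-7.6605, -4.1958, 223.2000°)
turn_right(135.5°): centre at ρ to the right, rotate −135.5° → (-20.8442, 1.8263, 87.7000°)
go_straight(3.64): x += 3.64·cos θ, y += 3.64·sin θ → (-20.6982, 5.4634, 87.7000°)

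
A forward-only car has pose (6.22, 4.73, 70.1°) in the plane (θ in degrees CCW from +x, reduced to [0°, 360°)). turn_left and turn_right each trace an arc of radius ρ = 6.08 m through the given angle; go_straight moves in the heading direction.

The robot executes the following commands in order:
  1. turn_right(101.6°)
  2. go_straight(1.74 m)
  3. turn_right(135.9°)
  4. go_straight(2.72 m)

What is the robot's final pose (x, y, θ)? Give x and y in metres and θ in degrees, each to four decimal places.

set_pose: (x, y, θ) = (6.2200, 4.7300, 70.1000°), ρ = 6.08
turn_right(101.6°): centre at ρ to the right, rotate −101.6° → (15.1137, 7.8445, -31.5000° ≡ 328.5000°)
go_straight(1.74): x += 1.74·cos θ, y += 1.74·sin θ → (16.5973, 6.9354, 328.5000°)
turn_right(135.9°): centre at ρ to the right, rotate −135.9° → (14.7469, -4.1822, 192.6000°)
go_straight(2.72): x += 2.72·cos θ, y += 2.72·sin θ → (12.0924, -4.7756, 192.6000°)

(12.0924, -4.7756, 192.6000°)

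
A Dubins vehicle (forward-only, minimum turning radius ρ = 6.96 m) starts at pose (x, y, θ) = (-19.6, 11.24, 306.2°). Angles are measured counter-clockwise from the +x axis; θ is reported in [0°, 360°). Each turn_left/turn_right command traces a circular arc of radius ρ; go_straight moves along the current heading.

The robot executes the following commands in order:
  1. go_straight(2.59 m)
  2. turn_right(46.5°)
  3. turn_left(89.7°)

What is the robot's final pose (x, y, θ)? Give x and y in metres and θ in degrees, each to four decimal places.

(-11.2714, -4.2908, 349.4000°)

set_pose: (x, y, θ) = (-19.6000, 11.2400, 306.2000°), ρ = 6.96
go_straight(2.59): x += 2.59·cos θ, y += 2.59·sin θ → (-18.0703, 9.1500, 306.2000°)
turn_right(46.5°): centre at ρ to the right, rotate −46.5° → (-16.8389, 3.7949, 259.7000°)
turn_left(89.7°): centre at ρ to the left, rotate +89.7° → (-11.2714, -4.2908, 349.4000°)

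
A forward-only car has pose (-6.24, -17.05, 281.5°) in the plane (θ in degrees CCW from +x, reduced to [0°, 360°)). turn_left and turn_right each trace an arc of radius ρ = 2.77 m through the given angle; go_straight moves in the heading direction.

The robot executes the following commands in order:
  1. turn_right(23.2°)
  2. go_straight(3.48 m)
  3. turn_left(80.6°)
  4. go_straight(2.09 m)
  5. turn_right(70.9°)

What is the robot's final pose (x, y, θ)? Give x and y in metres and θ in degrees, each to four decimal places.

(-1.5114, -28.1510, 268.0000°)

set_pose: (x, y, θ) = (-6.2400, -17.0500, 281.5000°), ρ = 2.77
turn_right(23.2°): centre at ρ to the right, rotate −23.2° → (-6.2419, -18.1640, 258.3000°)
go_straight(3.48): x += 3.48·cos θ, y += 3.48·sin θ → (-6.9476, -21.5717, 258.3000°)
turn_left(80.6°): centre at ρ to the left, rotate +80.6° → (-5.2324, -24.7177, 338.9000°)
go_straight(2.09): x += 2.09·cos θ, y += 2.09·sin θ → (-3.2825, -25.4701, 338.9000°)
turn_right(70.9°): centre at ρ to the right, rotate −70.9° → (-1.5114, -28.1510, 268.0000°)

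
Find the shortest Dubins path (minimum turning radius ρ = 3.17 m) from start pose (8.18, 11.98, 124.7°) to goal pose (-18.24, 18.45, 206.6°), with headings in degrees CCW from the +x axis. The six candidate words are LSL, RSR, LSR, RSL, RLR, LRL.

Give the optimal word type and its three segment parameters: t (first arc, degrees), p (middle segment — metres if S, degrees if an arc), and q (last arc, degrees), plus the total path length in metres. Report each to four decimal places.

Let ψ = atan2(Δy, Δx) = atan2(6.47, -26.42) = 166.2396° be the start→goal bearing.
Normalize: d = |goal − start| / ρ = 27.200686/3.17 = 8.580658, α = (θ_start − ψ) mod 360° = 318.4604° = 5.558182 rad, β = (θ_goal − ψ) mod 360° = 40.3604° = 0.704421 rad.
Common terms: sin α = -0.663138, cos α = 0.748497, sin β = 0.647593, cos β = 0.761986, cos(α−β) = 0.140901, d² = 73.627691. Work in radians in the unit-radius frame; every candidate has L = ρ·(t + p + q).
LSL: p² = 2 + d² − 2cos(α−β) + 2d(sin α − sin β) = 52.852021; p = √p² = 7.269940; φ = atan2(cos β − cos α, d + sin α − sin β) = 0.001855 rad; t = (φ − α) mod 2π = 0.726859 rad, q = (β − φ) mod 2π = 0.702566 rad → L = 3.17·(0.726859 + 7.269940 + 0.702566) = 3.17·8.699364 = 27.576984 m
RSR: p² = 2 + d² − 2cos(α−β) + 2d(sin β − sin α) = 97.839756; p = √p² = 9.891398; φ = atan2(cos α − cos β, d − sin α + sin β) = -0.001364 rad; t = (α − φ) mod 2π = 5.559546 rad, q = (φ − β) mod 2π = 5.577400 rad → L = 3.17·(5.559546 + 9.891398 + 5.577400) = 3.17·21.028344 = 66.659851 m
LSR: p² = d² − 2 + 2cos(α−β) + 2d(sin α + sin β) = 71.642721; p = √p² = 8.464202; φ = atan2(−cos α − cos β, d + sin α + sin β) − atan2(−2, p) = 0.057475 rad; t = (φ − α) mod 2π = 0.782479 rad, q = (φ − β) mod 2π = 5.636239 rad → L = 3.17·(0.782479 + 8.464202 + 5.636239) = 3.17·14.882920 = 47.178857 m
RSL: p² = d² − 2 + 2cos(α−β) − 2d(sin α + sin β) = 72.176265; p = √p² = 8.495662; φ = atan2(cos α + cos β, d − sin α − sin β) − atan2(2, p) = -0.057265 rad; t = (α − φ) mod 2π = 5.615447 rad, q = (β − φ) mod 2π = 0.761686 rad → L = 3.17·(5.615447 + 8.495662 + 0.761686) = 3.17·14.872795 = 47.146759 m
RLR: c = (6 − d² + 2cos(α−β) + 2d(sin α − sin β))/8 = -11.229969, |c| > 1 → infeasible
LRL: c = (6 − d² + 2cos(α−β) − 2d(sin α − sin β))/8 = -5.606503, |c| > 1 → infeasible
Shortest: LSL with L = 27.576984 m ≈ 27.5770 m
Convert LSL to answer units (arcs ×180/π): t = 0.726859·180/π = 41.6459°, p = ρ·p = 3.17·7.269940 = 23.0457 m, q = 0.702566·180/π = 40.2541°, L = 27.5770 m.

LSL: t = 41.6459°, p = 23.0457 m, q = 40.2541°, L = 27.5770 m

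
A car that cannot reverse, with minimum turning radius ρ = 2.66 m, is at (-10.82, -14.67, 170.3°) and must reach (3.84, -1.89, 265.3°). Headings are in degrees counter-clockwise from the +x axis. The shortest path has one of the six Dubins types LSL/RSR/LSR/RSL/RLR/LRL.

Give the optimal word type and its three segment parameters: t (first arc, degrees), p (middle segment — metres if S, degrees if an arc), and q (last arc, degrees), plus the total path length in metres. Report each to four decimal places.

Let ψ = atan2(Δy, Δx) = atan2(12.78, 14.66) = 41.0806° be the start→goal bearing.
Normalize: d = |goal − start| / ρ = 19.448496/2.66 = 7.311465, α = (θ_start − ψ) mod 360° = 129.2194° = 2.255304 rad, β = (θ_goal − ψ) mod 360° = 224.2194° = 3.913367 rad.
Common terms: sin α = 0.774731, cos α = -0.632291, sin β = -0.697408, cos β = -0.716675, cos(α−β) = -0.087156, d² = 53.457516. Work in radians in the unit-radius frame; every candidate has L = ρ·(t + p + q).
LSL: p² = 2 + d² − 2cos(α−β) + 2d(sin α − sin β) = 77.158801; p = √p² = 8.784008; φ = atan2(cos β − cos α, d + sin α − sin β) = -0.009607 rad; t = (φ − α) mod 2π = 4.018275 rad, q = (β − φ) mod 2π = 3.922973 rad → L = 2.66·(4.018275 + 8.784008 + 3.922973) = 2.66·16.725256 = 44.489182 m
RSR: p² = 2 + d² − 2cos(α−β) + 2d(sin β − sin α) = 34.104854; p = √p² = 5.839936; φ = atan2(cos α − cos β, d − sin α + sin β) = 0.014450 rad; t = (α − φ) mod 2π = 2.240854 rad, q = (φ − β) mod 2π = 2.384269 rad → L = 2.66·(2.240854 + 5.839936 + 2.384269) = 2.66·10.465059 = 27.837056 m
LSR: p² = d² − 2 + 2cos(α−β) + 2d(sin α + sin β) = 52.413892; p = √p² = 7.239744; φ = atan2(−cos α − cos β, d + sin α + sin β) − atan2(−2, p) = 0.450111 rad; t = (φ − α) mod 2π = 4.477993 rad, q = (φ − β) mod 2π = 2.819930 rad → L = 2.66·(4.477993 + 7.239744 + 2.819930) = 2.66·14.537667 = 38.670193 m
RSL: p² = d² − 2 + 2cos(α−β) − 2d(sin α + sin β) = 50.152517; p = √p² = 7.081844; φ = atan2(cos α + cos β, d − sin α − sin β) − atan2(2, p) = -0.459599 rad; t = (α − φ) mod 2π = 2.714903 rad, q = (β − φ) mod 2π = 4.372966 rad → L = 2.66·(2.714903 + 7.081844 + 4.372966) = 2.66·14.169713 = 37.691436 m
RLR: c = (6 − d² + 2cos(α−β) + 2d(sin α − sin β))/8 = -3.263107, |c| > 1 → infeasible
LRL: c = (6 − d² + 2cos(α−β) − 2d(sin α − sin β))/8 = -8.644850, |c| > 1 → infeasible
Shortest: RSR with L = 27.837056 m ≈ 27.8371 m
Convert RSR to answer units (arcs ×180/π): t = 2.240854·180/π = 128.3915°, p = ρ·p = 2.66·5.839936 = 15.5342 m, q = 2.384269·180/π = 136.6085°, L = 27.8371 m.

RSR: t = 128.3915°, p = 15.5342 m, q = 136.6085°, L = 27.8371 m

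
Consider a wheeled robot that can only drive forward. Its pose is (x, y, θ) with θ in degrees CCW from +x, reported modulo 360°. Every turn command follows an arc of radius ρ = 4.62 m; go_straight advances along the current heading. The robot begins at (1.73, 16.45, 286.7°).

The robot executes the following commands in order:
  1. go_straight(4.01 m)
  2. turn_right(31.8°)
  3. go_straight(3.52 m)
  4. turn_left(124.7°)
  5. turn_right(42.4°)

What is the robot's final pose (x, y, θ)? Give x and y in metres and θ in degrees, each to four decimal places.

set_pose: (x, y, θ) = (1.7300, 16.4500, 286.7000°), ρ = 4.62
go_straight(4.01): x += 4.01·cos θ, y += 4.01·sin θ → (2.8823, 12.6091, 286.7000°)
turn_right(31.8°): centre at ρ to the right, rotate −31.8° → (2.9177, 10.0780, 254.9000°)
go_straight(3.52): x += 3.52·cos θ, y += 3.52·sin θ → (2.0007, 6.6795, 254.9000°)
turn_left(124.7°): centre at ρ to the left, rotate +124.7° → (8.0110, 1.1237, 379.6000° ≡ 19.6000°)
turn_right(42.4°): centre at ρ to the right, rotate −42.4° → (11.3511, 1.0304, -22.8000° ≡ 337.2000°)

(11.3511, 1.0304, 337.2000°)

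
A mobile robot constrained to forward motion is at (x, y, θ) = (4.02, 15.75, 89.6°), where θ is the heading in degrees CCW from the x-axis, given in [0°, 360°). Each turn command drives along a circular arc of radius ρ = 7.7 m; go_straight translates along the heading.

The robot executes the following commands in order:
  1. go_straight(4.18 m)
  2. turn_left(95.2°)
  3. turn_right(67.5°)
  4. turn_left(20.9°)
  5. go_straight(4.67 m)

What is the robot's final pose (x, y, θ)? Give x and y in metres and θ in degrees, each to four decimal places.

(-16.9730, 37.1193, 138.2000°)

set_pose: (x, y, θ) = (4.0200, 15.7500, 89.6000°), ρ = 7.7
go_straight(4.18): x += 4.18·cos θ, y += 4.18·sin θ → (4.0492, 19.9299, 89.6000°)
turn_left(95.2°): centre at ρ to the left, rotate +95.2° → (-4.2950, 27.6566, 184.8000°)
turn_right(67.5°): centre at ρ to the right, rotate −67.5° → (-11.7816, 31.7980, 117.3000°)
turn_left(20.9°): centre at ρ to the left, rotate +20.9° → (-13.4917, 34.0066, 138.2000°)
go_straight(4.67): x += 4.67·cos θ, y += 4.67·sin θ → (-16.9730, 37.1193, 138.2000°)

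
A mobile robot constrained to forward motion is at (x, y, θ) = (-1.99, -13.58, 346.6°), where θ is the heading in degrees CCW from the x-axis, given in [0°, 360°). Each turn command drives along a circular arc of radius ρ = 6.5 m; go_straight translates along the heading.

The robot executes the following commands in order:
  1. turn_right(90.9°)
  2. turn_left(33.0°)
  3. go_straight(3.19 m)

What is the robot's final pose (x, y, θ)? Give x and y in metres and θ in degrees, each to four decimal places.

set_pose: (x, y, θ) = (-1.9900, -13.5800, 346.6000°), ρ = 6.5
turn_right(90.9°): centre at ρ to the right, rotate −90.9° → (2.8022, -21.5085, 255.7000°)
turn_left(33.0°): centre at ρ to the left, rotate +33.0° → (2.9440, -25.1980, 288.7000°)
go_straight(3.19): x += 3.19·cos θ, y += 3.19·sin θ → (3.9667, -28.2196, 288.7000°)

(3.9667, -28.2196, 288.7000°)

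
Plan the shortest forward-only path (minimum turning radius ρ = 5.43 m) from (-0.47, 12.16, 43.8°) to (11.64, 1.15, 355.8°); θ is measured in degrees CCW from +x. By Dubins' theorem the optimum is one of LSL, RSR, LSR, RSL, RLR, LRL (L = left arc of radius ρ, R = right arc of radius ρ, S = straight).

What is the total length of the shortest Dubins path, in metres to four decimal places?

40.8733 m

Let ψ = atan2(Δy, Δx) = atan2(-11.01, 12.11) = -42.2760° be the start→goal bearing.
Normalize: d = |goal − start| / ρ = 16.366802/5.43 = 3.014144, α = (θ_start − ψ) mod 360° = 86.0760° = 1.502310 rad, β = (θ_goal − ψ) mod 360° = 38.0760° = 0.664552 rad.
Common terms: sin α = 0.997656, cos α = 0.068432, sin β = 0.616707, cos β = 0.787193, cos(α−β) = 0.669131, d² = 9.085064. Work in radians in the unit-radius frame; every candidate has L = ρ·(t + p + q).
LSL: p² = 2 + d² − 2cos(α−β) + 2d(sin α − sin β) = 12.043273; p = √p² = 3.470342; φ = atan2(cos β − cos α, d + sin α − sin β) = 0.208625 rad; t = (φ − α) mod 2π = 4.989500 rad, q = (β − φ) mod 2π = 0.455927 rad → L = 5.43·(4.989500 + 3.470342 + 0.455927) = 5.43·8.915769 = 48.412626 m
RSR: p² = 2 + d² − 2cos(α−β) + 2d(sin β − sin α) = 7.450333; p = √p² = 2.729530; φ = atan2(cos α − cos β, d − sin α + sin β) = -0.266470 rad; t = (α − φ) mod 2π = 1.768780 rad, q = (φ − β) mod 2π = 5.352163 rad → L = 5.43·(1.768780 + 2.729530 + 5.352163) = 5.43·9.850473 = 53.488069 m
LSR: p² = d² − 2 + 2cos(α−β) + 2d(sin α + sin β) = 18.155167; p = √p² = 4.260888; φ = atan2(−cos α − cos β, d + sin α + sin β) − atan2(−2, p) = 0.256061 rad; t = (φ − α) mod 2π = 5.036936 rad, q = (φ − β) mod 2π = 5.874694 rad → L = 5.43·(5.036936 + 4.260888 + 5.874694) = 5.43·15.172519 = 82.386776 m
RSL: p² = d² − 2 + 2cos(α−β) − 2d(sin α + sin β) = -1.308517 < 0 → infeasible
RLR: c = (6 − d² + 2cos(α−β) + 2d(sin α − sin β))/8 = 0.068708; p = 2π − arccos c = 4.781152 rad; φ = atan2(cos α − cos β, d − sin α + sin β) = -0.266470 rad; t = (α − φ + p/2) mod 2π = 4.159356 rad, q = (α − β − t + p) mod 2π = 1.459554 rad → L = 5.43·(4.159356 + 4.781152 + 1.459554) = 5.43·10.400061 = 56.472332 m
LRL: c = (6 − d² + 2cos(α−β) − 2d(sin α − sin β))/8 = -0.505409; p = 2π − arccos c = 4.182533 rad; φ = atan2(cos β − cos α, d + sin α − sin β) = 0.208625 rad; t = (φ − α + p/2) mod 2π = 0.797581 rad, q = (β − α − t + p) mod 2π = 2.547194 rad → L = 5.43·(0.797581 + 4.182533 + 2.547194) = 5.43·7.527308 = 40.873282 m
Shortest: LRL with L = 40.873282 m ≈ 40.8733 m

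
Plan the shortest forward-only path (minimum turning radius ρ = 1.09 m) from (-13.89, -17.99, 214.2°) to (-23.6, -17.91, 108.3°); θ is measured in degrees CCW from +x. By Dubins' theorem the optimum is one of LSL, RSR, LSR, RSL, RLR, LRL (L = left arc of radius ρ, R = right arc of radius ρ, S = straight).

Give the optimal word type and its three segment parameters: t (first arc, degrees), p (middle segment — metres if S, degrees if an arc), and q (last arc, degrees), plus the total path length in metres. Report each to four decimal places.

Let ψ = atan2(Δy, Δx) = atan2(0.08, -9.71) = 179.5280° be the start→goal bearing.
Normalize: d = |goal − start| / ρ = 9.710330/1.09 = 8.908559, α = (θ_start − ψ) mod 360° = 34.6720° = 0.605141 rad, β = (θ_goal − ψ) mod 360° = 288.7720° = 5.040023 rad.
Common terms: sin α = 0.568878, cos α = 0.822422, sin β = -0.946806, cos β = 0.321804, cos(α−β) = -0.273959, d² = 79.362427. Work in radians in the unit-radius frame; every candidate has L = ρ·(t + p + q).
LSL: p² = 2 + d² − 2cos(α−β) + 2d(sin α − sin β) = 108.915480; p = √p² = 10.436258; φ = atan2(cos β − cos α, d + sin α − sin β) = -0.047988 rad; t = (φ − α) mod 2π = 5.630056 rad, q = (β − φ) mod 2π = 5.088010 rad → L = 1.09·(5.630056 + 10.436258 + 5.088010) = 1.09·21.154325 = 23.058214 m
RSR: p² = 2 + d² − 2cos(α−β) + 2d(sin β − sin α) = 54.905212; p = √p² = 7.409805; φ = atan2(cos α − cos β, d − sin α + sin β) = 0.067613 rad; t = (α − φ) mod 2π = 0.537528 rad, q = (φ − β) mod 2π = 1.310775 rad → L = 1.09·(0.537528 + 7.409805 + 1.310775) = 1.09·9.258109 = 10.091339 m
LSR: p² = d² − 2 + 2cos(α−β) + 2d(sin α + sin β) = 70.080920; p = √p² = 8.371435; φ = atan2(−cos α − cos β, d + sin α + sin β) − atan2(−2, p) = 0.101176 rad; t = (φ − α) mod 2π = 5.779220 rad, q = (φ − β) mod 2π = 1.344339 rad → L = 1.09·(5.779220 + 8.371435 + 1.344339) = 1.09·15.494994 = 16.889543 m
RSL: p² = d² − 2 + 2cos(α−β) − 2d(sin α + sin β) = 83.548098; p = √p² = 9.140465; φ = atan2(cos α + cos β, d − sin α − sin β) − atan2(2, p) = -0.092816 rad; t = (α − φ) mod 2π = 0.697958 rad, q = (β − φ) mod 2π = 5.132839 rad → L = 1.09·(0.697958 + 9.140465 + 5.132839) = 1.09·14.971262 = 16.318675 m
RLR: c = (6 − d² + 2cos(α−β) + 2d(sin α − sin β))/8 = -5.863151, |c| > 1 → infeasible
LRL: c = (6 − d² + 2cos(α−β) − 2d(sin α − sin β))/8 = -12.614435, |c| > 1 → infeasible
Shortest: RSR with L = 10.091339 m ≈ 10.0913 m
Convert RSR to answer units (arcs ×180/π): t = 0.537528·180/π = 30.7981°, p = ρ·p = 1.09·7.409805 = 8.0767 m, q = 1.310775·180/π = 75.1019°, L = 10.0913 m.

RSR: t = 30.7981°, p = 8.0767 m, q = 75.1019°, L = 10.0913 m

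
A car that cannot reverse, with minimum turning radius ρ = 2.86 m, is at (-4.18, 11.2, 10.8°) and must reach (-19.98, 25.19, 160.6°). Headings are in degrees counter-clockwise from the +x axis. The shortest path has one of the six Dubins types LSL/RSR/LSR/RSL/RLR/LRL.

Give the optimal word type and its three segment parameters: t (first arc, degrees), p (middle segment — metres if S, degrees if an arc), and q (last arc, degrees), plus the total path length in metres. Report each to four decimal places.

Let ψ = atan2(Δy, Δx) = atan2(13.99, -15.80) = 138.4769° be the start→goal bearing.
Normalize: d = |goal − start| / ρ = 21.103557/2.86 = 7.378866, α = (θ_start − ψ) mod 360° = 232.3231° = 4.054802 rad, β = (θ_goal − ψ) mod 360° = 22.1231° = 0.386120 rad.
Common terms: sin α = -0.791470, cos α = -0.611209, sin β = 0.376597, cos β = 0.926377, cos(α−β) = -0.864275, d² = 54.447662. Work in radians in the unit-radius frame; every candidate has L = ρ·(t + p + q).
LSL: p² = 2 + d² − 2cos(α−β) + 2d(sin α − sin β) = 40.938196; p = √p² = 6.398296; φ = atan2(cos β − cos α, d + sin α − sin β) = 0.242687 rad; t = (φ − α) mod 2π = 2.471070 rad, q = (β − φ) mod 2π = 0.143433 rad → L = 2.86·(2.471070 + 6.398296 + 0.143433) = 2.86·9.012800 = 25.776607 m
RSR: p² = 2 + d² − 2cos(α−β) + 2d(sin β − sin α) = 75.414228; p = √p² = 8.684137; φ = atan2(cos α − cos β, d − sin α + sin β) = -0.177995 rad; t = (α − φ) mod 2π = 4.232798 rad, q = (φ − β) mod 2π = 5.719070 rad → L = 2.86·(4.232798 + 8.684137 + 5.719070) = 2.86·18.636004 = 53.298971 m
LSR: p² = d² − 2 + 2cos(α−β) + 2d(sin α + sin β) = 44.596536; p = √p² = 6.678064; φ = atan2(−cos α − cos β, d + sin α + sin β) − atan2(−2, p) = 0.245761 rad; t = (φ − α) mod 2π = 2.474144 rad, q = (φ − β) mod 2π = 6.142826 rad → L = 2.86·(2.474144 + 6.678064 + 6.142826) = 2.86·15.295034 = 43.743797 m
RSL: p² = d² − 2 + 2cos(α−β) − 2d(sin α + sin β) = 56.841689; p = √p² = 7.539343; φ = atan2(cos α + cos β, d − sin α − sin β) − atan2(2, p) = -0.218886 rad; t = (α − φ) mod 2π = 4.273688 rad, q = (β − φ) mod 2π = 0.605006 rad → L = 2.86·(4.273688 + 7.539343 + 0.605006) = 2.86·12.418038 = 35.515587 m
RLR: c = (6 − d² + 2cos(α−β) + 2d(sin α − sin β))/8 = -8.426778, |c| > 1 → infeasible
LRL: c = (6 − d² + 2cos(α−β) − 2d(sin α − sin β))/8 = -4.117275, |c| > 1 → infeasible
Shortest: LSL with L = 25.776607 m ≈ 25.7766 m
Convert LSL to answer units (arcs ×180/π): t = 2.471070·180/π = 141.5819°, p = ρ·p = 2.86·6.398296 = 18.2991 m, q = 0.143433·180/π = 8.2181°, L = 25.7766 m.

LSL: t = 141.5819°, p = 18.2991 m, q = 8.2181°, L = 25.7766 m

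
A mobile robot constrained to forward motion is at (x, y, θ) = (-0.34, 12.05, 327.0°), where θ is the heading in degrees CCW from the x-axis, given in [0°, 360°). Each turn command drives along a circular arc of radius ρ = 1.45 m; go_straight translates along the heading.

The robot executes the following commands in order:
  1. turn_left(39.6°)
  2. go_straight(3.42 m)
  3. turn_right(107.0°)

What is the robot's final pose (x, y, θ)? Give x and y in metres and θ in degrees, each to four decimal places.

set_pose: (x, y, θ) = (-0.3400, 12.0500, 327.0000°), ρ = 1.45
turn_left(39.6°): centre at ρ to the left, rotate +39.6° → (0.6164, 11.8257, 366.6000° ≡ 6.6000°)
go_straight(3.42): x += 3.42·cos θ, y += 3.42·sin θ → (4.0137, 12.2188, 6.6000°)
turn_right(107.0°): centre at ρ to the right, rotate −107.0° → (5.6066, 10.5166, -100.4000° ≡ 259.6000°)

(5.6066, 10.5166, 259.6000°)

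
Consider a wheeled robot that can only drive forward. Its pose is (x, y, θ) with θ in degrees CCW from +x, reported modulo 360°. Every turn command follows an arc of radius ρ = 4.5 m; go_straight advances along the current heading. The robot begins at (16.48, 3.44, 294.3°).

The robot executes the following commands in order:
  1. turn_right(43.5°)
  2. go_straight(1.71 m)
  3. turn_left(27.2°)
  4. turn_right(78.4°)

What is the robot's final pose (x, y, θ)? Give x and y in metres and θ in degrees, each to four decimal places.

set_pose: (x, y, θ) = (16.4800, 3.4400, 294.3000°), ρ = 4.5
turn_right(43.5°): centre at ρ to the right, rotate −43.5° → (16.6284, 0.1083, 250.8000°)
go_straight(1.71): x += 1.71·cos θ, y += 1.71·sin θ → (16.0660, -1.5066, 250.8000°)
turn_left(27.2°): centre at ρ to the left, rotate +27.2° → (15.8595, -3.6128, 278.0000°)
turn_right(78.4°): centre at ρ to the right, rotate −78.4° → (12.9128, -8.4783, 199.6000°)

(12.9128, -8.4783, 199.6000°)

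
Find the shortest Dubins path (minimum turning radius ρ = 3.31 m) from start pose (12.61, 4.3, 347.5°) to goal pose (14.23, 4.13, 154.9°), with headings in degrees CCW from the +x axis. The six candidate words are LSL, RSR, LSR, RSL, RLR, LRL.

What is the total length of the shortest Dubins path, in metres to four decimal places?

Let ψ = atan2(Δy, Δx) = atan2(-0.17, 1.62) = -5.9906° be the start→goal bearing.
Normalize: d = |goal − start| / ρ = 1.628895/3.31 = 0.492113, α = (θ_start − ψ) mod 360° = 353.4906° = 6.169575 rad, β = (θ_goal − ψ) mod 360° = 160.8906° = 2.808071 rad.
Common terms: sin α = -0.113366, cos α = 0.993553, sin β = 0.327373, cos β = -0.944895, cos(α−β) = -0.975917, d² = 0.242176. Work in radians in the unit-radius frame; every candidate has L = ρ·(t + p + q).
LSL: p² = 2 + d² − 2cos(α−β) + 2d(sin α − sin β) = 3.760222; p = √p² = 1.939129; φ = atan2(cos β − cos α, d + sin α − sin β) = -1.544300 rad; t = (φ − α) mod 2π = 4.852496 rad, q = (β − φ) mod 2π = 4.352370 rad → L = 3.31·(4.852496 + 1.939129 + 4.352370) = 3.31·11.143996 = 36.886625 m
RSR: p² = 2 + d² − 2cos(α−β) + 2d(sin β − sin α) = 4.627797; p = √p² = 2.151231; φ = atan2(cos α − cos β, d − sin α + sin β) = 1.122272 rad; t = (α − φ) mod 2π = 5.047303 rad, q = (φ − β) mod 2π = 4.597386 rad → L = 3.31·(5.047303 + 2.151231 + 4.597386) = 3.31·11.795921 = 39.044498 m
LSR: p² = d² − 2 + 2cos(α−β) + 2d(sin α + sin β) = -3.499027 < 0 → infeasible
RSL: p² = d² − 2 + 2cos(α−β) − 2d(sin α + sin β) = -3.920289 < 0 → infeasible
RLR: c = (6 − d² + 2cos(α−β) + 2d(sin α − sin β))/8 = 0.421525; p = 2π − arccos c = 5.147516 rad; φ = atan2(cos α − cos β, d − sin α + sin β) = 1.122272 rad; t = (α − φ + p/2) mod 2π = 1.337876 rad, q = (α − β − t + p) mod 2π = 0.887959 rad → L = 3.31·(1.337876 + 5.147516 + 0.887959) = 3.31·7.373350 = 24.405790 m
LRL: c = (6 − d² + 2cos(α−β) − 2d(sin α − sin β))/8 = 0.529972; p = 2π − arccos c = 5.270957 rad; φ = atan2(cos β − cos α, d + sin α − sin β) = -1.544300 rad; t = (φ − α + p/2) mod 2π = 1.204789 rad, q = (β − α − t + p) mod 2π = 0.704664 rad → L = 3.31·(1.204789 + 5.270957 + 0.704664) = 3.31·7.180410 = 23.767156 m
Shortest: LRL with L = 23.767156 m ≈ 23.7672 m

23.7672 m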